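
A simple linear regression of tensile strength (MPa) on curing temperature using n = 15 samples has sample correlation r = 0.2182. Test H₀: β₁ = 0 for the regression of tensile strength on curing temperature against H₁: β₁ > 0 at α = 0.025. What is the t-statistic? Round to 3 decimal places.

t = 0.806

t = r·√(n − 2)/√(1 − r²) = 0.2182·√13/√0.952389 = 0.806.
df = n − 2 = 13.
One-sided p ≈ 0.2173, which is ≥ 0.025, so fail to reject H₀.
The data do not give significant evidence of a linear association between curing temperature and tensile strength.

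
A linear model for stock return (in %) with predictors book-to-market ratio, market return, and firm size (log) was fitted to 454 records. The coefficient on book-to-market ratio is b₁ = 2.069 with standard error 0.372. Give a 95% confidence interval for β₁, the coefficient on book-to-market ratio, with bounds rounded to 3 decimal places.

(1.338, 2.800)

df = n − k − 1 = 454 − 3 − 1 = 450.
t* = t_{0.025, 450} = 1.96525.
Margin = t* × SE = 1.96525 × 0.372 = 0.73107.
CI: 2.069 ± 0.73107 → (1.338, 2.800).
With 95% confidence, each one-unit increase in book-to-market ratio is associated with a change of between 1.338 and 2.800 % in stock return, holding the other predictors fixed.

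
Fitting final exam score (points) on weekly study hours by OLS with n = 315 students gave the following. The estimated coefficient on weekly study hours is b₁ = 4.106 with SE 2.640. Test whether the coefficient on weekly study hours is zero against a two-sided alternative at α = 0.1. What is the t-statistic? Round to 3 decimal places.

t = 1.555

H₀: β₁ = 0 vs H₁: β₁ ≠ 0.
t = (b₁ − β₁⁰)/SE = 4.106 / 2.640 = 1.555.
df = n − 2 = 315 − 2 = 313.
Two-sided p ≈ 0.1209, which is ≥ 0.1, so fail to reject H₀.
The data do not give significant evidence of an association between weekly study hours and final exam score.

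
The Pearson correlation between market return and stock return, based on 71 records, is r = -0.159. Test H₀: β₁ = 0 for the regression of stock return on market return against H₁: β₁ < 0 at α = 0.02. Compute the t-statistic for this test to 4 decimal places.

t = -1.3378

t = r·√(n − 2)/√(1 − r²) = -0.159·√69/√0.974719 = -1.3378.
df = n − 2 = 69.
One-sided p ≈ 0.0927, which is ≥ 0.02, so fail to reject H₀.
The data do not give significant evidence of a linear association between market return and stock return.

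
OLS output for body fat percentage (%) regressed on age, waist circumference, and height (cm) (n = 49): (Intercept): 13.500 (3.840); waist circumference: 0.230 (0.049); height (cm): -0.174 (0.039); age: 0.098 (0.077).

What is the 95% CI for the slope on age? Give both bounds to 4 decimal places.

Read off: b = 0.098, SE = 0.077 for age.
df = n − k − 1 = 49 − 3 − 1 = 45.
t* = t_{0.025, 45} = 2.014103.
Margin = t* × SE = 2.014103 × 0.077 = 0.155086.
CI: 0.098 ± 0.155086 → (-0.0571, 0.2531).

(-0.0571, 0.2531)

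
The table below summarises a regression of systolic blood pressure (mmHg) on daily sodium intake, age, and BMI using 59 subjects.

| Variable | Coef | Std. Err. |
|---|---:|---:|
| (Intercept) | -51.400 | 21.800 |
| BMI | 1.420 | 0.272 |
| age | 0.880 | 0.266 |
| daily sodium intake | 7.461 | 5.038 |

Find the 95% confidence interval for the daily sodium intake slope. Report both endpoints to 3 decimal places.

(-2.635, 17.557)

Read off: b = 7.461, SE = 5.038 for daily sodium intake.
df = n − k − 1 = 59 − 3 − 1 = 55.
t* = t_{0.025, 55} = 2.004045.
Margin = t* × SE = 2.004045 × 5.038 = 10.09638.
CI: 7.461 ± 10.09638 → (-2.635, 17.557).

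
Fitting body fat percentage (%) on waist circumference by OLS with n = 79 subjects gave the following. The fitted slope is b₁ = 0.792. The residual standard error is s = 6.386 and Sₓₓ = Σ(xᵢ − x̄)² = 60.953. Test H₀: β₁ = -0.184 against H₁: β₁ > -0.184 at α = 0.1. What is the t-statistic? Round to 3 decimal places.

t = 1.193

SE(b₁) = s/√Sₓₓ = 6.386/√60.953 = 0.817959.
t = (0.792 − (-0.184)) / 0.817959 = 1.193.
df = n − 2 = 77.
One-sided p ≈ 0.1182, which is ≥ 0.1, so fail to reject H₀.
The data do not give significant evidence that the true slope on waist circumference exceeds -0.184 % per unit.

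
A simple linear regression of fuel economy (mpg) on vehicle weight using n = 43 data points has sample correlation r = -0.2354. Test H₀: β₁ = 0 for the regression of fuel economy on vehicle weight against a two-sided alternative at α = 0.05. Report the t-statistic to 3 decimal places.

t = -1.551

t = r·√(n − 2)/√(1 − r²) = -0.2354·√41/√0.944587 = -1.551.
df = n − 2 = 41.
Two-sided p ≈ 0.1286, which is ≥ 0.05, so fail to reject H₀.
The data do not give significant evidence of a linear association between vehicle weight and fuel economy.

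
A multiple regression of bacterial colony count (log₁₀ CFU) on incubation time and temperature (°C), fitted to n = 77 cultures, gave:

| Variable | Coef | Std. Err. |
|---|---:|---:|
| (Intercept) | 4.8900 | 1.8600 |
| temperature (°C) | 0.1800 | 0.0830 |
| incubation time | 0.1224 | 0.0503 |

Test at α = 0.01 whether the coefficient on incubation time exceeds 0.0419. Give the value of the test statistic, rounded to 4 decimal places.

t = 1.6004

Read off: b = 0.1224, SE = 0.0503 for incubation time.
H₀: β₁ = 0.0419 vs H₁: β₁ > 0.0419.
t = (0.1224 − 0.0419) / 0.0503 = 1.6004.
df = n − k − 1 = 77 − 2 − 1 = 74.
One-sided p ≈ 0.0569, which is ≥ 0.01, so fail to reject H₀.
The data do not give significant evidence that the true slope on incubation time exceeds 0.0419 log₁₀ CFU per unit, holding the other predictors fixed.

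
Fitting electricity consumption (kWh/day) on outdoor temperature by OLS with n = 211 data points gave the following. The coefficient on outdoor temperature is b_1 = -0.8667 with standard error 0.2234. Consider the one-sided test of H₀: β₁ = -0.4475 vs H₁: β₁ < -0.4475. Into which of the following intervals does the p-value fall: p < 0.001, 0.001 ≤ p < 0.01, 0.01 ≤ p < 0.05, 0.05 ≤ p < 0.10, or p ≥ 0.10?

0.01 ≤ p < 0.05

t = (-0.8667 − (-0.4475)) / 0.2234 = -1.876.
df = n − 2 = 211 − 2 = 209.
One-sided p = P(T_{209} < t) ≈ 0.0310.
So 0.01 ≤ p < 0.05.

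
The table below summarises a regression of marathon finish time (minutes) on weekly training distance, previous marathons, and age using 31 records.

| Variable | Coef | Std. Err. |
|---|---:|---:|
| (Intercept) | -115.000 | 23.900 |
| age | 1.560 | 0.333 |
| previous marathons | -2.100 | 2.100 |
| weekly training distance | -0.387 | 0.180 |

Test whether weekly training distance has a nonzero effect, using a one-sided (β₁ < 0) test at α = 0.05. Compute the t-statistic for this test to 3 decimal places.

t = -2.150

Read off: b = -0.387, SE = 0.180 for weekly training distance.
H₀: β₁ = 0 vs H₁: β₁ < 0.
t = -0.387 / 0.180 = -2.150.
df = n − k − 1 = 31 − 3 − 1 = 27.
One-sided p ≈ 0.0203, which is < 0.05, so reject H₀.
There is evidence that the true slope on weekly training distance is negative, holding the other predictors fixed.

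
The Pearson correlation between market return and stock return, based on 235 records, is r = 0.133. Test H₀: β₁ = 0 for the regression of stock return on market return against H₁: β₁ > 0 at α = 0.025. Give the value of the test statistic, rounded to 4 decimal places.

t = r·√(n − 2)/√(1 − r²) = 0.133·√233/√0.982311 = 2.0484.
df = n − 2 = 233.
One-sided p ≈ 0.0208, which is < 0.025, so reject H₀.
There is evidence of a linear association between market return and stock return.

t = 2.0484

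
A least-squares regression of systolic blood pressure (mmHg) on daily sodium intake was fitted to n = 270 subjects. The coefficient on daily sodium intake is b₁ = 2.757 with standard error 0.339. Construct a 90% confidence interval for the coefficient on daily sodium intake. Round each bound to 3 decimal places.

df = n − 2 = 270 − 2 = 268.
t* = t_{0.05, 268} = 1.650559.
Margin = t* × SE = 1.650559 × 0.339 = 0.55954.
CI: 2.757 ± 0.55954 → (2.197, 3.317).
With 90% confidence, each one-unit increase in daily sodium intake is associated with a change of between 2.197 and 3.317 mmHg in systolic blood pressure.

(2.197, 3.317)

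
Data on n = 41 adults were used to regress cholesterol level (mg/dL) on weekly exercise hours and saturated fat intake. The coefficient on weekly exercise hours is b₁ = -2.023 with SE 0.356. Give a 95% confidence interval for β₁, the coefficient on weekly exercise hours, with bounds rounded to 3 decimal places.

df = n − k − 1 = 41 − 2 − 1 = 38.
t* = t_{0.025, 38} = 2.024394.
Margin = t* × SE = 2.024394 × 0.356 = 0.72068.
CI: -2.023 ± 0.72068 → (-2.744, -1.302).
With 95% confidence, each one-unit increase in weekly exercise hours is associated with a change of between -2.744 and -1.302 mg/dL in cholesterol level, holding the other predictors fixed.

(-2.744, -1.302)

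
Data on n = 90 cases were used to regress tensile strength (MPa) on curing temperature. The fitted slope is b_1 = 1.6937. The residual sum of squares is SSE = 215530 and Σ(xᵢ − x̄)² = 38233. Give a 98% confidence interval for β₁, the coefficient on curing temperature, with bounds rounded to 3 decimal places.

(1.094, 2.293)

MSE = SSE/(n − 2) = 215530/88 = 2449.2.
SE(b_1) = √(MSE/Sₓₓ) = √(2449.2/38233) = 0.253101.
df = n − 2 = 88.
t* = t_{0.01, 88} = 2.369472.
Margin = t* × SE = 2.369472 × 0.253101 = 0.59972.
CI: 1.6937 ± 0.59972 → (1.094, 2.293).
With 98% confidence, each one-unit increase in curing temperature is associated with a change of between 1.094 and 2.293 MPa in tensile strength.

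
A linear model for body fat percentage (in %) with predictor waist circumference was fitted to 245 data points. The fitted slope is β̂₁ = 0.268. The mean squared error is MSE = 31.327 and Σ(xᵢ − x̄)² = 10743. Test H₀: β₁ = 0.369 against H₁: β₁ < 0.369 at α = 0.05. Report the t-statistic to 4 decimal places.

SE(β̂₁) = √(MSE/Sₓₓ) = √(31.327/10743) = 0.0540004.
t = (0.268 − 0.369) / 0.0540004 = -1.8704.
df = n − 2 = 243.
One-sided p ≈ 0.0313, which is < 0.05, so reject H₀.
There is evidence that the true slope on waist circumference is below 0.369 % per unit.

t = -1.8704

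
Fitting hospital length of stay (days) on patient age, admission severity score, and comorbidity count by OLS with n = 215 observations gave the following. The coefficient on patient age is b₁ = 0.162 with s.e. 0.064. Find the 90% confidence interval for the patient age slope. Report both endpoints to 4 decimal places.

df = n − k − 1 = 215 − 3 − 1 = 211.
t* = t_{0.05, 211} = 1.652107.
Margin = t* × SE = 1.652107 × 0.064 = 0.105735.
CI: 0.162 ± 0.105735 → (0.0563, 0.2677).
With 90% confidence, each one-unit increase in patient age is associated with a change of between 0.0563 and 0.2677 days in hospital length of stay, holding the other predictors fixed.

(0.0563, 0.2677)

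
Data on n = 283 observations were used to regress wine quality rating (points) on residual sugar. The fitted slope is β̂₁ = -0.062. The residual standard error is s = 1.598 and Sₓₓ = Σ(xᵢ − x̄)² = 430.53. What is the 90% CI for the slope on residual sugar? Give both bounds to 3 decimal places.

SE(β̂₁) = s/√Sₓₓ = 1.598/√430.53 = 0.077015.
df = n − 2 = 281.
t* = t_{0.05, 281} = 1.650294.
Margin = t* × SE = 1.650294 × 0.077015 = 0.12710.
CI: -0.062 ± 0.12710 → (-0.189, 0.065).
With 90% confidence, each one-unit increase in residual sugar is associated with a change of between -0.189 and 0.065 points in wine quality rating.

(-0.189, 0.065)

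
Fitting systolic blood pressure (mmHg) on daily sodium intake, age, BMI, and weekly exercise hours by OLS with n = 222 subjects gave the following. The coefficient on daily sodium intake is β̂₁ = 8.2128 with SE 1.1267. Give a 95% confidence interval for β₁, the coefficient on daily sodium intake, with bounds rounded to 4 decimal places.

df = n − k − 1 = 222 − 4 − 1 = 217.
t* = t_{0.025, 217} = 1.970956.
Margin = t* × SE = 1.970956 × 1.1267 = 2.220676.
CI: 8.2128 ± 2.220676 → (5.9921, 10.4335).
With 95% confidence, each one-unit increase in daily sodium intake is associated with a change of between 5.9921 and 10.4335 mmHg in systolic blood pressure, holding the other predictors fixed.

(5.9921, 10.4335)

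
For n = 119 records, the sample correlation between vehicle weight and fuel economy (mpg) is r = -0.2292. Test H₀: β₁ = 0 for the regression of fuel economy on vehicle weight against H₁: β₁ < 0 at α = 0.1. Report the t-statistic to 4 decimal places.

t = r·√(n − 2)/√(1 − r²) = -0.2292·√117/√0.947467 = -2.5470.
df = n − 2 = 117.
One-sided p ≈ 0.0061, which is < 0.1, so reject H₀.
There is evidence of a linear association between vehicle weight and fuel economy.

t = -2.5470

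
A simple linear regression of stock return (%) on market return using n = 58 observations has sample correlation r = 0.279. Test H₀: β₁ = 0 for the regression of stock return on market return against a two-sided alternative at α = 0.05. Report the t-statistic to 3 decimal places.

t = r·√(n − 2)/√(1 − r²) = 0.279·√56/√0.922159 = 2.174.
df = n − 2 = 56.
Two-sided p ≈ 0.0339, which is < 0.05, so reject H₀.
There is evidence of a linear association between market return and stock return.

t = 2.174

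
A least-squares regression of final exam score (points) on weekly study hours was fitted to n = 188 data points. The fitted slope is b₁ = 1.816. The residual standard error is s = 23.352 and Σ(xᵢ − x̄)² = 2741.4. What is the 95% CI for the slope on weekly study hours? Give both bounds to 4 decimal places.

SE(b₁) = s/√Sₓₓ = 23.352/√2741.4 = 0.446003.
df = n − 2 = 186.
t* = t_{0.025, 186} = 1.9728.
Margin = t* × SE = 1.9728 × 0.446003 = 0.879875.
CI: 1.816 ± 0.879875 → (0.9361, 2.6959).
With 95% confidence, each one-unit increase in weekly study hours is associated with a change of between 0.9361 and 2.6959 points in final exam score.

(0.9361, 2.6959)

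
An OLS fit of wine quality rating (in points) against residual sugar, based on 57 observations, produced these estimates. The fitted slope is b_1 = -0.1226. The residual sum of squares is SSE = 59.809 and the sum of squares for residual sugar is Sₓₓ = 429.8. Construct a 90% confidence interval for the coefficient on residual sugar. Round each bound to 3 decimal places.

(-0.207, -0.038)

MSE = SSE/(n − 2) = 59.809/55 = 1.08744.
SE(b_1) = √(MSE/Sₓₓ) = √(1.08744/429.8) = 0.0503001.
df = n − 2 = 55.
t* = t_{0.05, 55} = 1.673034.
Margin = t* × SE = 1.673034 × 0.0503001 = 0.08415.
CI: -0.1226 ± 0.08415 → (-0.207, -0.038).
With 90% confidence, each one-unit increase in residual sugar is associated with a change of between -0.207 and -0.038 points in wine quality rating.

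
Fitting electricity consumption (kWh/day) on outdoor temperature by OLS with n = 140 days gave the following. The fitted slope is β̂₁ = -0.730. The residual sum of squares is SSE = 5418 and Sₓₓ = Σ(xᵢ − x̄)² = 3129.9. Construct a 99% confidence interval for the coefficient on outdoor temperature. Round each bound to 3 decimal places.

MSE = SSE/(n − 2) = 5418/138 = 39.2609.
SE(β̂₁) = √(MSE/Sₓₓ) = √(39.2609/3129.9) = 0.111999.
df = n − 2 = 138.
t* = t_{0.005, 138} = 2.611925.
Margin = t* × SE = 2.611925 × 0.111999 = 0.29253.
CI: -0.730 ± 0.29253 → (-1.023, -0.437).
With 99% confidence, each one-unit increase in outdoor temperature is associated with a change of between -1.023 and -0.437 kWh/day in electricity consumption.

(-1.023, -0.437)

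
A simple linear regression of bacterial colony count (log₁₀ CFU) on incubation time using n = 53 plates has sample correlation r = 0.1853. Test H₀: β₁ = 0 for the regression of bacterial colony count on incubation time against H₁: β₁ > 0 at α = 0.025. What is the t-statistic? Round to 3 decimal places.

t = r·√(n − 2)/√(1 − r²) = 0.1853·√51/√0.965664 = 1.347.
df = n − 2 = 51.
One-sided p ≈ 0.0920, which is ≥ 0.025, so fail to reject H₀.
The data do not give significant evidence of a linear association between incubation time and bacterial colony count.

t = 1.347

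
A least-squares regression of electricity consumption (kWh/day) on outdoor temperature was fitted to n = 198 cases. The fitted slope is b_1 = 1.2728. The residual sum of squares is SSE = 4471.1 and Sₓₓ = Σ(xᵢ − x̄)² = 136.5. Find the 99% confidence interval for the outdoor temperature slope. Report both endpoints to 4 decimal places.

MSE = SSE/(n − 2) = 4471.1/196 = 22.8117.
SE(b_1) = √(MSE/Sₓₓ) = √(22.8117/136.5) = 0.408802.
df = n − 2 = 196.
t* = t_{0.005, 196} = 2.601145.
Margin = t* × SE = 2.601145 × 0.408802 = 1.063353.
CI: 1.2728 ± 1.063353 → (0.2094, 2.3362).
With 99% confidence, each one-unit increase in outdoor temperature is associated with a change of between 0.2094 and 2.3362 kWh/day in electricity consumption.

(0.2094, 2.3362)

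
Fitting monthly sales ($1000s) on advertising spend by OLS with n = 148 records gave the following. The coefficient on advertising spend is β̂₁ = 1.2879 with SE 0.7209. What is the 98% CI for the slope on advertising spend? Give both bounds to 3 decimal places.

df = n − 2 = 148 − 2 = 146.
t* = t_{0.01, 146} = 2.35216.
Margin = t* × SE = 2.35216 × 0.7209 = 1.69567.
CI: 1.2879 ± 1.69567 → (-0.408, 2.984).
With 98% confidence, each one-unit increase in advertising spend is associated with a change of between -0.408 and 2.984 $1000s in monthly sales.

(-0.408, 2.984)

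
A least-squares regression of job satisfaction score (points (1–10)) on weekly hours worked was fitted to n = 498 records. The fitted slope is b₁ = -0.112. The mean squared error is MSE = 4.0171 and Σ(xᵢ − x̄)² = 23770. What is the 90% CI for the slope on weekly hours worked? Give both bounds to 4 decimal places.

(-0.1334, -0.0906)

SE(b₁) = √(MSE/Sₓₓ) = √(4.0171/23770) = 0.013.
df = n − 2 = 496.
t* = t_{0.05, 496} = 1.647932.
Margin = t* × SE = 1.647932 × 0.013 = 0.021423.
CI: -0.112 ± 0.021423 → (-0.1334, -0.0906).
With 90% confidence, each one-unit increase in weekly hours worked is associated with a change of between -0.1334 and -0.0906 points (1–10) in job satisfaction score.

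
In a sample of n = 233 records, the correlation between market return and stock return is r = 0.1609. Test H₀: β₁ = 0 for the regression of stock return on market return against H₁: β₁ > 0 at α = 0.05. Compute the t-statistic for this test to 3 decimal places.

t = 2.478

t = r·√(n − 2)/√(1 − r²) = 0.1609·√231/√0.974111 = 2.478.
df = n − 2 = 231.
One-sided p ≈ 0.0070, which is < 0.05, so reject H₀.
There is evidence of a linear association between market return and stock return.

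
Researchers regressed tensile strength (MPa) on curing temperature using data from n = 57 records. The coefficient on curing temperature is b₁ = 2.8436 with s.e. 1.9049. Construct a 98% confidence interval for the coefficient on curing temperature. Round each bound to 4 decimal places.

df = n − 2 = 57 − 2 = 55.
t* = t_{0.01, 55} = 2.396081.
Margin = t* × SE = 2.396081 × 1.9049 = 4.564295.
CI: 2.8436 ± 4.564295 → (-1.7207, 7.4079).
With 98% confidence, each one-unit increase in curing temperature is associated with a change of between -1.7207 and 7.4079 MPa in tensile strength.

(-1.7207, 7.4079)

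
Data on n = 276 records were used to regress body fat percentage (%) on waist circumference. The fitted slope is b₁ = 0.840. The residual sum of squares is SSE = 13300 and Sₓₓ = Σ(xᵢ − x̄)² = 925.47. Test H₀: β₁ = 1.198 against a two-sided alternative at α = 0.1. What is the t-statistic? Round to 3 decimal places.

MSE = SSE/(n − 2) = 13300/274 = 48.5401.
SE(b₁) = √(MSE/Sₓₓ) = √(48.5401/925.47) = 0.229018.
t = (0.840 − 1.198) / 0.229018 = -1.563.
df = n − 2 = 274.
Two-sided p ≈ 0.1192, which is ≥ 0.1, so fail to reject H₀.
The data are consistent with a true slope of 1.198 % per unit of waist circumference.

t = -1.563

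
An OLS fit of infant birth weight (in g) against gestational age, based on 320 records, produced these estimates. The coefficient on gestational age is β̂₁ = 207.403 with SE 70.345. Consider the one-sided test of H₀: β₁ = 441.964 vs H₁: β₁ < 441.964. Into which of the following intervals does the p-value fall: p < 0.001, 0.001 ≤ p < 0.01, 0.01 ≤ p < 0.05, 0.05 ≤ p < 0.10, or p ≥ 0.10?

t = (207.403 − 441.964) / 70.345 = -3.334.
df = n − 2 = 320 − 2 = 318.
One-sided p = P(T_{318} < t) ≈ 0.0005.
So p < 0.001.

p < 0.001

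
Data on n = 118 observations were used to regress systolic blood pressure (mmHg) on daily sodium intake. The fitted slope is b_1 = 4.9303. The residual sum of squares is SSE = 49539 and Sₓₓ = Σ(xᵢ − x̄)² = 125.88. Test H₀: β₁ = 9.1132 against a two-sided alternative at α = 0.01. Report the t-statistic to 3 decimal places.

t = -2.271

MSE = SSE/(n − 2) = 49539/116 = 427.06.
SE(b_1) = √(MSE/Sₓₓ) = √(427.06/125.88) = 1.8419.
t = (4.9303 − 9.1132) / 1.8419 = -2.271.
df = n − 2 = 116.
Two-sided p ≈ 0.0250, which is ≥ 0.01, so fail to reject H₀.
The data are consistent with a true slope of 9.1132 mmHg per unit of daily sodium intake.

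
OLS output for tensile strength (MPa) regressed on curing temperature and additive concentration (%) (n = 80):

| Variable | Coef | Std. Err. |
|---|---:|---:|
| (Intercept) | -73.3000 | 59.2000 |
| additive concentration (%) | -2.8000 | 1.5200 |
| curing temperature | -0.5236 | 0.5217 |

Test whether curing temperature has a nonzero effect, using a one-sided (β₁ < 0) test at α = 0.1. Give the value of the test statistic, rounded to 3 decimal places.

t = -1.004

Read off: b = -0.5236, SE = 0.5217 for curing temperature.
H₀: β₁ = 0 vs H₁: β₁ < 0.
t = -0.5236 / 0.5217 = -1.004.
df = n − k − 1 = 80 − 2 − 1 = 77.
One-sided p ≈ 0.1593, which is ≥ 0.1, so fail to reject H₀.
The data do not give significant evidence that the true slope on curing temperature is negative, holding the other predictors fixed.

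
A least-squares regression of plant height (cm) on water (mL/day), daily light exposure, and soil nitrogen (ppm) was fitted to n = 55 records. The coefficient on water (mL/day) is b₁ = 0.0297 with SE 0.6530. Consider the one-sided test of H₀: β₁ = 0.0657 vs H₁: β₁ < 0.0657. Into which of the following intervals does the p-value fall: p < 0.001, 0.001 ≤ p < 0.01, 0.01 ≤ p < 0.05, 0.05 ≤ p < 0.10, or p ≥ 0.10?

p ≥ 0.10

t = (0.0297 − 0.0657) / 0.6530 = -0.055.
df = n − k − 1 = 55 − 3 − 1 = 51.
One-sided p = P(T_{51} < t) ≈ 0.4781.
So p ≥ 0.10.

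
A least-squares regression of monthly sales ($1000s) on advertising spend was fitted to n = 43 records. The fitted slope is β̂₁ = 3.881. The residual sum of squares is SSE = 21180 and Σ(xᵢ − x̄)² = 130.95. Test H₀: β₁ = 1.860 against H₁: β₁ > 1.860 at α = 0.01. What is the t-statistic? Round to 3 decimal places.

MSE = SSE/(n − 2) = 21180/41 = 516.585.
SE(β̂₁) = √(MSE/Sₓₓ) = √(516.585/130.95) = 1.98618.
t = (3.881 − 1.860) / 1.98618 = 1.018.
df = n − 2 = 41.
One-sided p ≈ 0.1574, which is ≥ 0.01, so fail to reject H₀.
The data do not give significant evidence that the true slope on advertising spend exceeds 1.860 $1000s per unit.

t = 1.018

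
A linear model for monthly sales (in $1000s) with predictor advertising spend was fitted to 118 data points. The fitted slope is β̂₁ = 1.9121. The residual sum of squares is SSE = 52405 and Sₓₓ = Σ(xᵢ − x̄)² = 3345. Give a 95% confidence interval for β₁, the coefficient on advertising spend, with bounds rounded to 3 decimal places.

MSE = SSE/(n − 2) = 52405/116 = 451.767.
SE(β̂₁) = √(MSE/Sₓₓ) = √(451.767/3345) = 0.367502.
df = n − 2 = 116.
t* = t_{0.025, 116} = 1.980626.
Margin = t* × SE = 1.980626 × 0.367502 = 0.72788.
CI: 1.9121 ± 0.72788 → (1.184, 2.640).
With 95% confidence, each one-unit increase in advertising spend is associated with a change of between 1.184 and 2.640 $1000s in monthly sales.

(1.184, 2.640)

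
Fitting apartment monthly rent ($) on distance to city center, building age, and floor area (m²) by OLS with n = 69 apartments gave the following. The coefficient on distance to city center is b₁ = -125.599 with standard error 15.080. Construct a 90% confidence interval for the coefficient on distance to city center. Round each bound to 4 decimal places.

(-150.7620, -100.4360)

df = n − k − 1 = 69 − 3 − 1 = 65.
t* = t_{0.05, 65} = 1.668636.
Margin = t* × SE = 1.668636 × 15.080 = 25.163031.
CI: -125.599 ± 25.163031 → (-150.7620, -100.4360).
With 90% confidence, each one-unit increase in distance to city center is associated with a change of between -150.7620 and -100.4360 $ in apartment monthly rent, holding the other predictors fixed.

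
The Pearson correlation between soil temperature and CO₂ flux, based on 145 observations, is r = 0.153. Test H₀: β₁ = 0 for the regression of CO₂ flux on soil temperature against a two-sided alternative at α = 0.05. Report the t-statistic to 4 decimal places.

t = r·√(n − 2)/√(1 − r²) = 0.153·√143/√0.976591 = 1.8514.
df = n − 2 = 143.
Two-sided p ≈ 0.0662, which is ≥ 0.05, so fail to reject H₀.
The data do not give significant evidence of a linear association between soil temperature and CO₂ flux.

t = 1.8514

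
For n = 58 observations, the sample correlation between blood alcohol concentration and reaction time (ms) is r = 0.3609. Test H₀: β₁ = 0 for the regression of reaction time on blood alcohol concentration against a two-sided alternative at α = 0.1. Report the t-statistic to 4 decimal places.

t = 2.8959

t = r·√(n − 2)/√(1 − r²) = 0.3609·√56/√0.869751 = 2.8959.
df = n − 2 = 56.
Two-sided p ≈ 0.0054, which is < 0.1, so reject H₀.
There is evidence of a linear association between blood alcohol concentration and reaction time.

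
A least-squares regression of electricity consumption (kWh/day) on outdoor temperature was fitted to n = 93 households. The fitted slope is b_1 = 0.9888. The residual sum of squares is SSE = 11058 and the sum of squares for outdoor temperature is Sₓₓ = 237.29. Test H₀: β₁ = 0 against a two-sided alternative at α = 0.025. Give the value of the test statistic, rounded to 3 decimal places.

t = 1.382

MSE = SSE/(n − 2) = 11058/91 = 121.516.
SE(b_1) = √(MSE/Sₓₓ) = √(121.516/237.29) = 0.715612.
t = 0.9888 / 0.715612 = 1.382.
df = n − 2 = 91.
Two-sided p ≈ 0.1704, which is ≥ 0.025, so fail to reject H₀.
The data do not give significant evidence of an association between outdoor temperature and electricity consumption.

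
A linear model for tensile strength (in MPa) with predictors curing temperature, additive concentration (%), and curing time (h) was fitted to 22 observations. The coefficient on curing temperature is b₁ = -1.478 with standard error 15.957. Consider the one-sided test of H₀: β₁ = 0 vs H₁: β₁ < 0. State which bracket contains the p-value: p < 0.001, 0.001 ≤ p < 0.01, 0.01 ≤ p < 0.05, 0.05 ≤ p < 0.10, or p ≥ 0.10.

p ≥ 0.10

t = -1.478 / 15.957 = -0.093.
df = n − k − 1 = 22 − 3 − 1 = 18.
One-sided p = P(T_{18} < t) ≈ 0.4636.
So p ≥ 0.10.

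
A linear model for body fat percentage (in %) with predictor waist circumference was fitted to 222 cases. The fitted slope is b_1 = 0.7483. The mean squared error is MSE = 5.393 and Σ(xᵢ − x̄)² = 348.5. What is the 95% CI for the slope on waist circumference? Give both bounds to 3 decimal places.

SE(b_1) = √(MSE/Sₓₓ) = √(5.393/348.5) = 0.124398.
df = n − 2 = 220.
t* = t_{0.025, 220} = 1.970806.
Margin = t* × SE = 1.970806 × 0.124398 = 0.24516.
CI: 0.7483 ± 0.24516 → (0.503, 0.993).
With 95% confidence, each one-unit increase in waist circumference is associated with a change of between 0.503 and 0.993 % in body fat percentage.

(0.503, 0.993)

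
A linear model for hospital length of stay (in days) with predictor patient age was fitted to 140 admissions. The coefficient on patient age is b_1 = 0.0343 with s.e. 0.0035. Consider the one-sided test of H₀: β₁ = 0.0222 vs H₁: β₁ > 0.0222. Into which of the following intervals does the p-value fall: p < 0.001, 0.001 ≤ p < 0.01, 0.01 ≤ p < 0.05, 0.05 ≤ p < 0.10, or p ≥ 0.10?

t = (0.0343 − 0.0222) / 0.0035 = 3.457.
df = n − 2 = 140 − 2 = 138.
One-sided p = P(T_{138} > t) ≈ 0.0004.
So p < 0.001.

p < 0.001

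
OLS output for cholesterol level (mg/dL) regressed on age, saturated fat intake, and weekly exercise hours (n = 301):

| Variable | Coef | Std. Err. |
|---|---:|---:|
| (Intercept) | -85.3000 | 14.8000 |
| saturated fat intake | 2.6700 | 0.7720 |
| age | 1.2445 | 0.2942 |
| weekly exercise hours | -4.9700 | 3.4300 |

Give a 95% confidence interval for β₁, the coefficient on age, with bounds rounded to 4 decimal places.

(0.6655, 1.8235)

Read off: b = 1.2445, SE = 0.2942 for age.
df = n − k − 1 = 301 − 3 − 1 = 297.
t* = t_{0.025, 297} = 1.967984.
Margin = t* × SE = 1.967984 × 0.2942 = 0.578981.
CI: 1.2445 ± 0.578981 → (0.6655, 1.8235).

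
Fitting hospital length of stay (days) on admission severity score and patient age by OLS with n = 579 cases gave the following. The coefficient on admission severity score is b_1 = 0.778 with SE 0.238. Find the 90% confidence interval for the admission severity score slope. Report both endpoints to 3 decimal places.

(0.386, 1.170)

df = n − k − 1 = 579 − 2 − 1 = 576.
t* = t_{0.05, 576} = 1.647503.
Margin = t* × SE = 1.647503 × 0.238 = 0.39211.
CI: 0.778 ± 0.39211 → (0.386, 1.170).
With 90% confidence, each one-unit increase in admission severity score is associated with a change of between 0.386 and 1.170 days in hospital length of stay, holding the other predictors fixed.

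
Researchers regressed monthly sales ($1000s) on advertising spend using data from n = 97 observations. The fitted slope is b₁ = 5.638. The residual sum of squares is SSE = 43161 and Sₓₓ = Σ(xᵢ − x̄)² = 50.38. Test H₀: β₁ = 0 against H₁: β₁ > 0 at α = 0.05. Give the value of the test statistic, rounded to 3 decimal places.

t = 1.877

MSE = SSE/(n − 2) = 43161/95 = 454.326.
SE(b₁) = √(MSE/Sₓₓ) = √(454.326/50.38) = 3.003.
t = 5.638 / 3.003 = 1.877.
df = n − 2 = 95.
One-sided p ≈ 0.0318, which is < 0.05, so reject H₀.
There is evidence that the true slope on advertising spend is positive.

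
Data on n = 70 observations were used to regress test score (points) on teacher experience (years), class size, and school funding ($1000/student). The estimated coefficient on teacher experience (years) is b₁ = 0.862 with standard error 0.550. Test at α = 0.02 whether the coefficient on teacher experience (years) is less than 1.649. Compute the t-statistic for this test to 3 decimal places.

H₀: β₁ = 1.649 vs H₁: β₁ < 1.649.
t = (b₁ − β₁⁰)/SE = (0.862 − 1.649) / 0.550 = -1.431.
df = n − k − 1 = 70 − 3 − 1 = 66.
One-sided p ≈ 0.0786, which is ≥ 0.02, so fail to reject H₀.
The data do not give significant evidence that the true slope on teacher experience (years) is below 1.649 points per unit, holding the other predictors fixed.

t = -1.431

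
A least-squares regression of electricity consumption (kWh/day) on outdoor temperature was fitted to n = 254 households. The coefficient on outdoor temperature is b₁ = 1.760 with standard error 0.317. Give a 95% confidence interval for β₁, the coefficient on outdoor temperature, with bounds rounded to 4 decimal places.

df = n − 2 = 254 − 2 = 252.
t* = t_{0.025, 252} = 1.969422.
Margin = t* × SE = 1.969422 × 0.317 = 0.624307.
CI: 1.760 ± 0.624307 → (1.1357, 2.3843).
With 95% confidence, each one-unit increase in outdoor temperature is associated with a change of between 1.1357 and 2.3843 kWh/day in electricity consumption.

(1.1357, 2.3843)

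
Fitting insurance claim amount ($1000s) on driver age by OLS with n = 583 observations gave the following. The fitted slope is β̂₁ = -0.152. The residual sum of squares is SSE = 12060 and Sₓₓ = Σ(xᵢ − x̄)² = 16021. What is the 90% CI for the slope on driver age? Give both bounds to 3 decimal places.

MSE = SSE/(n − 2) = 12060/581 = 20.7573.
SE(β̂₁) = √(MSE/Sₓₓ) = √(20.7573/16021) = 0.0359949.
df = n − 2 = 581.
t* = t_{0.05, 581} = 1.647481.
Margin = t* × SE = 1.647481 × 0.0359949 = 0.05930.
CI: -0.152 ± 0.05930 → (-0.211, -0.093).
With 90% confidence, each one-unit increase in driver age is associated with a change of between -0.211 and -0.093 $1000s in insurance claim amount.

(-0.211, -0.093)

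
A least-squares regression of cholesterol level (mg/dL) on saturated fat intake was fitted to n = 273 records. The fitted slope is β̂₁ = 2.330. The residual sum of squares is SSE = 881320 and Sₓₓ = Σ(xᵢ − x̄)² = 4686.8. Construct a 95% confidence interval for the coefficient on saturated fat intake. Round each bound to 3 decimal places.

(0.690, 3.970)

MSE = SSE/(n − 2) = 881320/271 = 3252.1.
SE(β̂₁) = √(MSE/Sₓₓ) = √(3252.1/4686.8) = 0.832998.
df = n − 2 = 271.
t* = t_{0.025, 271} = 1.968756.
Margin = t* × SE = 1.968756 × 0.832998 = 1.63997.
CI: 2.330 ± 1.63997 → (0.690, 3.970).
With 95% confidence, each one-unit increase in saturated fat intake is associated with a change of between 0.690 and 3.970 mg/dL in cholesterol level.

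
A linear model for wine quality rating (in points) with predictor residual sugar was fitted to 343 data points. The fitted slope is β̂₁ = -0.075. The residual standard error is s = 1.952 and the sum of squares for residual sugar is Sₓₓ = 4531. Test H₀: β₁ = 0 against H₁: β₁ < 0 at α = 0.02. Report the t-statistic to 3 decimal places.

SE(β̂₁) = s/√Sₓₓ = 1.952/√4531 = 0.028999.
t = -0.075 / 0.028999 = -2.586.
df = n − 2 = 341.
One-sided p ≈ 0.0051, which is < 0.02, so reject H₀.
There is evidence that the true slope on residual sugar is negative.

t = -2.586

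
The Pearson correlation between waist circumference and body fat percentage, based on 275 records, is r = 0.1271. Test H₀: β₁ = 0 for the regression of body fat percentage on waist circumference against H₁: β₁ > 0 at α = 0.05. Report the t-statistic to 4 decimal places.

t = 2.1172

t = r·√(n − 2)/√(1 − r²) = 0.1271·√273/√0.983846 = 2.1172.
df = n − 2 = 273.
One-sided p ≈ 0.0176, which is < 0.05, so reject H₀.
There is evidence of a linear association between waist circumference and body fat percentage.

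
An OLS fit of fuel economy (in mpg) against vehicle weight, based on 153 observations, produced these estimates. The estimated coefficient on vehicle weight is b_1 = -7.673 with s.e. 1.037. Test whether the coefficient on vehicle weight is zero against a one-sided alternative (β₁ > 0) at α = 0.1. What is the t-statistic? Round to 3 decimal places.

H₀: β₁ = 0 vs H₁: β₁ > 0.
t = (b_1 − β₁⁰)/SE = -7.673 / 1.037 = -7.399.
df = n − 2 = 153 − 2 = 151.
One-sided p ≈ 1.0000, which is ≥ 0.1, so fail to reject H₀.
The data do not give significant evidence that the true slope on vehicle weight is positive.

t = -7.399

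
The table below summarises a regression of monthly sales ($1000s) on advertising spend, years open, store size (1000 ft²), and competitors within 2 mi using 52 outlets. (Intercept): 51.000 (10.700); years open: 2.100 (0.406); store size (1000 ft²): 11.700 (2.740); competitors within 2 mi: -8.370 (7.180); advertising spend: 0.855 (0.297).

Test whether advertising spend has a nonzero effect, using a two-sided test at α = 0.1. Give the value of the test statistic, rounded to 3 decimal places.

Read off: b = 0.855, SE = 0.297 for advertising spend.
H₀: β₁ = 0 vs H₁: β₁ ≠ 0.
t = 0.855 / 0.297 = 2.879.
df = n − k − 1 = 52 − 4 − 1 = 47.
Two-sided p ≈ 0.0060, which is < 0.1, so reject H₀.
There is evidence that advertising spend is associated with monthly sales, holding the other predictors fixed.

t = 2.879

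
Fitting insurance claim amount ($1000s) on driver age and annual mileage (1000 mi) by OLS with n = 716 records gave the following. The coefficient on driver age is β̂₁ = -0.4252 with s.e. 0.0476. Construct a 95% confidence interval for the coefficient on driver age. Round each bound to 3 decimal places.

(-0.519, -0.332)

df = n − k − 1 = 716 − 2 − 1 = 713.
t* = t_{0.025, 713} = 1.963297.
Margin = t* × SE = 1.963297 × 0.0476 = 0.09345.
CI: -0.4252 ± 0.09345 → (-0.519, -0.332).
With 95% confidence, each one-unit increase in driver age is associated with a change of between -0.519 and -0.332 $1000s in insurance claim amount, holding the other predictors fixed.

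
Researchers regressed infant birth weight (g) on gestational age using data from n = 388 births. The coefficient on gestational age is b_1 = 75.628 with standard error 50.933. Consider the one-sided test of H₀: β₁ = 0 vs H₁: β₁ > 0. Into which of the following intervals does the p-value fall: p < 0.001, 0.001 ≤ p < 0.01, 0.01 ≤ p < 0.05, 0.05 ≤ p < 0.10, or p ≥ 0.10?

0.05 ≤ p < 0.10

t = 75.628 / 50.933 = 1.485.
df = n − 2 = 388 − 2 = 386.
One-sided p = P(T_{386} > t) ≈ 0.0692.
So 0.05 ≤ p < 0.10.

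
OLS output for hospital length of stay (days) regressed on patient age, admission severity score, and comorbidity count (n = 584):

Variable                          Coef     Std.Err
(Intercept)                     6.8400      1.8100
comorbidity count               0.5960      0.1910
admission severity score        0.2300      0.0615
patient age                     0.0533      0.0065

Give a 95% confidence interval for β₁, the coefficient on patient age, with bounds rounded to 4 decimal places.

Read off: b = 0.0533, SE = 0.0065 for patient age.
df = n − k − 1 = 584 − 3 − 1 = 580.
t* = t_{0.025, 580} = 1.964063.
Margin = t* × SE = 1.964063 × 0.0065 = 0.012766.
CI: 0.0533 ± 0.012766 → (0.0405, 0.0661).

(0.0405, 0.0661)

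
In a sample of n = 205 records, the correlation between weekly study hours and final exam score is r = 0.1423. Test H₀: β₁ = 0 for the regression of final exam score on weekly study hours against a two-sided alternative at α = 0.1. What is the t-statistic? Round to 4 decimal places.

t = 2.0483

t = r·√(n − 2)/√(1 − r²) = 0.1423·√203/√0.979751 = 2.0483.
df = n − 2 = 203.
Two-sided p ≈ 0.0418, which is < 0.1, so reject H₀.
There is evidence of a linear association between weekly study hours and final exam score.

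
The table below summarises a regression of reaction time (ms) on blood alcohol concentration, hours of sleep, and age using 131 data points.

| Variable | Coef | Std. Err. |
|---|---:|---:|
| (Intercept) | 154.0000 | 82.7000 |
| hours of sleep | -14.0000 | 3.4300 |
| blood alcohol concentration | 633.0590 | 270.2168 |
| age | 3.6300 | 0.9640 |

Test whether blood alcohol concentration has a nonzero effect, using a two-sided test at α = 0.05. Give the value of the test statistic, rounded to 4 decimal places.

t = 2.3428

Read off: b = 633.0590, SE = 270.2168 for blood alcohol concentration.
H₀: β₁ = 0 vs H₁: β₁ ≠ 0.
t = 633.0590 / 270.2168 = 2.3428.
df = n − k − 1 = 131 − 3 − 1 = 127.
Two-sided p ≈ 0.0207, which is < 0.05, so reject H₀.
There is evidence that blood alcohol concentration is associated with reaction time, holding the other predictors fixed.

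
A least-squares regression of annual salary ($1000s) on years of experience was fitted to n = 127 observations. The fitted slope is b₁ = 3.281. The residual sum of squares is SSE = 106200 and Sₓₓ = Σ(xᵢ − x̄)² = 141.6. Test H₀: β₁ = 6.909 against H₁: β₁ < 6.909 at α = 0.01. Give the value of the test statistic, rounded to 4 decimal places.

t = -1.4811

MSE = SSE/(n − 2) = 106200/125 = 849.6.
SE(b₁) = √(MSE/Sₓₓ) = √(849.6/141.6) = 2.44949.
t = (3.281 − 6.909) / 2.44949 = -1.4811.
df = n − 2 = 125.
One-sided p ≈ 0.0705, which is ≥ 0.01, so fail to reject H₀.
The data do not give significant evidence that the true slope on years of experience is below 6.909 $1000s per unit.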